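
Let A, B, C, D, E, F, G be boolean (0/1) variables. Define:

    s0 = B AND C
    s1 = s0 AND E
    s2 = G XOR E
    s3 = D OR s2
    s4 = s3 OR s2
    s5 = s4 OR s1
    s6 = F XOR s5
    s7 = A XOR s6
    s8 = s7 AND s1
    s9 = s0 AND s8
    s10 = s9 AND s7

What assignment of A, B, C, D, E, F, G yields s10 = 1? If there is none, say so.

s10 = s9 AND s7 must be 1, so both s9 = 1 and s7 = 1.
s9 = s0 AND s8 must be 1, so both s0 = 1 and s8 = 1.
Check with A=0, B=1, C=1, D=1, E=1, F=0, G=0:
s0 = B AND C = 1 AND 1 = 1
s1 = s0 AND E = 1 AND 1 = 1
s2 = G XOR E = 0 XOR 1 = 1
s3 = D OR s2 = 1 OR 1 = 1
s4 = s3 OR s2 = 1 OR 1 = 1
s5 = s4 OR s1 = 1 OR 1 = 1
s6 = F XOR s5 = 0 XOR 1 = 1
s7 = A XOR s6 = 0 XOR 1 = 1
s8 = s7 AND s1 = 1 AND 1 = 1
s9 = s0 AND s8 = 1 AND 1 = 1
s10 = s9 AND s7 = 1 AND 1 = 1
So s10 = 1 as required.

A=0, B=1, C=1, D=1, E=1, F=0, G=0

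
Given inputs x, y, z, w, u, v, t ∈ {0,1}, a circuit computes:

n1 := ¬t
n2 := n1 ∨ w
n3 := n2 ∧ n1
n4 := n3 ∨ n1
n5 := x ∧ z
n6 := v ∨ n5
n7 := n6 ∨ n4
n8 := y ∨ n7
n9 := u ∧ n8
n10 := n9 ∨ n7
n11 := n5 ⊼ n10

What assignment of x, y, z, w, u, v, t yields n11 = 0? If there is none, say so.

Check with x=1 y=1 z=1 w=1 u=1 v=0 t=0:
n1 = ¬t = ¬0 = 1
n2 = n1 ∨ w = 1 ∨ 1 = 1
n3 = n2 ∧ n1 = 1 ∧ 1 = 1
n4 = n3 ∨ n1 = 1 ∨ 1 = 1
n5 = x ∧ z = 1 ∧ 1 = 1
n6 = v ∨ n5 = 0 ∨ 1 = 1
n7 = n6 ∨ n4 = 1 ∨ 1 = 1
n8 = y ∨ n7 = 1 ∨ 1 = 1
n9 = u ∧ n8 = 1 ∧ 1 = 1
n10 = n9 ∨ n7 = 1 ∨ 1 = 1
n11 = n5 ⊼ n10 = 1 ⊼ 1 = 0
So n11 = 0 as required.

x=1 y=1 z=1 w=1 u=1 v=0 t=0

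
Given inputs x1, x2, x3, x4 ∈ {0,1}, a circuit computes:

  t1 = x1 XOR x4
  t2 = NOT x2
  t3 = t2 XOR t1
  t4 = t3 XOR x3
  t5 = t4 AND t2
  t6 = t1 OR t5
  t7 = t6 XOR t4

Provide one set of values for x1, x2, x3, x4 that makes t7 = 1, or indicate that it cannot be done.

x1=1 x2=0 x3=0 x4=0

t7 = t6 XOR t4 must be 1, so t6 and t4 differ.
Check with x1=1 x2=0 x3=0 x4=0:
t1 = x1 XOR x4 = 1 XOR 0 = 1
t2 = NOT x2 = NOT 0 = 1
t3 = t2 XOR t1 = 1 XOR 1 = 0
t4 = t3 XOR x3 = 0 XOR 0 = 0
t5 = t4 AND t2 = 0 AND 1 = 0
t6 = t1 OR t5 = 1 OR 0 = 1
t7 = t6 XOR t4 = 1 XOR 0 = 1
So t7 = 1 as required.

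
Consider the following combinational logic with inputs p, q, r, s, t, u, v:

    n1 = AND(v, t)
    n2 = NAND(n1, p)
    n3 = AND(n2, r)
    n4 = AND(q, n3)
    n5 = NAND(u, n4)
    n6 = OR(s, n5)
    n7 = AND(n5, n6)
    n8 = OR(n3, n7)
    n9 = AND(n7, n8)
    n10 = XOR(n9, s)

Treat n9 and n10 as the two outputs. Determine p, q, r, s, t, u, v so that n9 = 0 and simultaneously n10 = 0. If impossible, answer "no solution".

Check with p=0, q=1, r=1, s=0, t=0, u=1, v=1:
n1 = AND(v, t) = AND(1, 0) = 0
n2 = NAND(n1, p) = NAND(0, 0) = 1
n3 = AND(n2, r) = AND(1, 1) = 1
n4 = AND(q, n3) = AND(1, 1) = 1
n5 = NAND(u, n4) = NAND(1, 1) = 0
n6 = OR(s, n5) = OR(0, 0) = 0
n7 = AND(n5, n6) = AND(0, 0) = 0
n8 = OR(n3, n7) = OR(1, 0) = 1
n9 = AND(n7, n8) = AND(0, 1) = 0
n10 = XOR(n9, s) = XOR(0, 0) = 0
So n9 = 0 and n10 = 0.

p=0, q=1, r=1, s=0, t=0, u=1, v=1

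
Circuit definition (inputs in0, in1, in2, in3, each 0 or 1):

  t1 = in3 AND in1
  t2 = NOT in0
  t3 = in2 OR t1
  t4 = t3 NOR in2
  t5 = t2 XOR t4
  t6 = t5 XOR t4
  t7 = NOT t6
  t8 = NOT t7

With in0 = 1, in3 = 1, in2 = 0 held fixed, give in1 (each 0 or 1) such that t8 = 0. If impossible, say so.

in1=0

Check with in0 = 1, in3 = 1, in2 = 0 and in1=0:
t1 = in3 AND in1 = 1 AND 0 = 0
t2 = NOT in0 = NOT 1 = 0
t3 = in2 OR t1 = 0 OR 0 = 0
t4 = t3 NOR in2 = 0 NOR 0 = 1
t5 = t2 XOR t4 = 0 XOR 1 = 1
t6 = t5 XOR t4 = 1 XOR 1 = 0
t7 = NOT t6 = NOT 0 = 1
t8 = NOT t7 = NOT 1 = 0
So t8 = 0.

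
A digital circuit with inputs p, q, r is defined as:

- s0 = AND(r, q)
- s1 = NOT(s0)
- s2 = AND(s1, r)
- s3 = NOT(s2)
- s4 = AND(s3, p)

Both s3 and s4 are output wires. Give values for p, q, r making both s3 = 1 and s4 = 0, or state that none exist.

Check with p=0, q=1, r=0:
s0 = AND(r, q) = AND(0, 1) = 0
s1 = NOT(s0) = NOT 0 = 1
s2 = AND(s1, r) = AND(1, 0) = 0
s3 = NOT(s2) = NOT 0 = 1
s4 = AND(s3, p) = AND(1, 0) = 0
So s3 = 1 and s4 = 0.

p=0, q=1, r=0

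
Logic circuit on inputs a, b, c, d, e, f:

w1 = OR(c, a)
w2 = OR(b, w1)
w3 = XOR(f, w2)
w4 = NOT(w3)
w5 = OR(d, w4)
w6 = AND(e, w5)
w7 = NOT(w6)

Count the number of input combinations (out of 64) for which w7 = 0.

w7 = NOT(w6) must be 0, so w6 = 1.
w6 = AND(e, w5) must be 1, so both e = 1 and w5 = 1.
Enumerating the 64 input combinations, 24 give w7 = 0 and 40 give w7 = 1.

24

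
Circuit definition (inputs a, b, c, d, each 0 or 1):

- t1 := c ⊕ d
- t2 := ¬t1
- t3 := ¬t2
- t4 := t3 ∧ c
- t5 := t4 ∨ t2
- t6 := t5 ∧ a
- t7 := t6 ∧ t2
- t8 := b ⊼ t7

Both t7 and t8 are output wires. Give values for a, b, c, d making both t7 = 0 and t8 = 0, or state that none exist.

Across all 16 input combinations, none give both t7 = 0 and t8 = 0.

no solution exists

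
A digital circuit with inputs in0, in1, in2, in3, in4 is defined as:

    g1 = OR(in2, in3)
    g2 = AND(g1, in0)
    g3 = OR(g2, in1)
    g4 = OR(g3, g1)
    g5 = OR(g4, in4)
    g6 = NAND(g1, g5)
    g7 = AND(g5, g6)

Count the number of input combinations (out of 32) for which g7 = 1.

g7 = AND(g5, g6) must be 1, so both g5 = 1 and g6 = 1.
g5 = OR(g4, in4) must be 1, so at least one of g4, in4 is 1.
Satisfying assignments:
  in0=0, in1=0, in2=0, in3=0, in4=1
  in0=0, in1=1, in2=0, in3=0, in4=0
  in0=0, in1=1, in2=0, in3=0, in4=1
  in0=1, in1=0, in2=0, in3=0, in4=1
  in0=1, in1=1, in2=0, in3=0, in4=0
  in0=1, in1=1, in2=0, in3=0, in4=1

6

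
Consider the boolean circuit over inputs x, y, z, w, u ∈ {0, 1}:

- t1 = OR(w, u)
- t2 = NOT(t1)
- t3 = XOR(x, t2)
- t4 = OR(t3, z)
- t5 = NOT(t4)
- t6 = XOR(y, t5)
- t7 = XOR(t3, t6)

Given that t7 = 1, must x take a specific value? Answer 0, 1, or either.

Both values of x occur among assignments with t7 = 1:
  x=0: x=0, y=0, z=0, w=0, u=0
  x=1: x=1, y=0, z=0, w=0, u=0

either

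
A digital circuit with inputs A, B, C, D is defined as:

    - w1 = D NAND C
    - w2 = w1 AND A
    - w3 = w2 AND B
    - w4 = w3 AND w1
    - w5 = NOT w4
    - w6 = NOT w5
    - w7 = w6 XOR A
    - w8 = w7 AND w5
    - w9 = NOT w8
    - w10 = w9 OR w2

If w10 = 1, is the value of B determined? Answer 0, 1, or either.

Both values of B occur among assignments with w10 = 1:
  B=0: A=0, B=0, C=0, D=0
  B=1: A=0, B=1, C=0, D=0

either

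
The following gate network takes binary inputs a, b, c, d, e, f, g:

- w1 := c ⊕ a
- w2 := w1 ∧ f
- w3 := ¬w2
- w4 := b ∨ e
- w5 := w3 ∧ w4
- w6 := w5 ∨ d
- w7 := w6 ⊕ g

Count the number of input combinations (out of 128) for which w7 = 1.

w7 = w6 ⊕ g must be 1, so w6 and g differ.
Enumerating the 128 input combinations, 64 give w7 = 1 and 64 give w7 = 0.

64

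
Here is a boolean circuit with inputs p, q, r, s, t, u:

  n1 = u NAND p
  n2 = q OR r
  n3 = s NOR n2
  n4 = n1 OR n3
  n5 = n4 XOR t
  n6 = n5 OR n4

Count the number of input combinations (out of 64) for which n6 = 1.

n6 = n5 OR n4 must be 1, so at least one of n5, n4 is 1.
Enumerating the 64 input combinations, 57 give n6 = 1 and 7 give n6 = 0.

57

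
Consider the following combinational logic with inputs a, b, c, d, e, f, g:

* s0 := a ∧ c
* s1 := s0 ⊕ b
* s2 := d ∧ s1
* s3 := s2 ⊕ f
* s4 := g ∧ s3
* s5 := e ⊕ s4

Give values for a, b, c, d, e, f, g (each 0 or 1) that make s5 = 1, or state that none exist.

s5 = e ⊕ s4 must be 1, so e and s4 differ.
Check with a=0 b=1 c=1 d=1 e=0 f=0 g=1:
s0 = a ∧ c = 0 ∧ 1 = 0
s1 = s0 ⊕ b = 0 ⊕ 1 = 1
s2 = d ∧ s1 = 1 ∧ 1 = 1
s3 = s2 ⊕ f = 1 ⊕ 0 = 1
s4 = g ∧ s3 = 1 ∧ 1 = 1
s5 = e ⊕ s4 = 0 ⊕ 1 = 1
So s5 = 1 as required.

a=0 b=1 c=1 d=1 e=0 f=0 g=1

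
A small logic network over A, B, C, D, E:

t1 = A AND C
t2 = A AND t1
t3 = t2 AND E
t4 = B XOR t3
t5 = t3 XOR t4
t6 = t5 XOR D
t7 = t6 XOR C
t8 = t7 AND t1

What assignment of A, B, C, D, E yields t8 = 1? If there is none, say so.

A=1, B=0, C=1, D=0, E=1

t8 = t7 AND t1 must be 1, so both t7 = 1 and t1 = 1.
t7 = t6 XOR C must be 1, so t6 and C differ.
Check with A=1, B=0, C=1, D=0, E=1:
t1 = A AND C = 1 AND 1 = 1
t2 = A AND t1 = 1 AND 1 = 1
t3 = t2 AND E = 1 AND 1 = 1
t4 = B XOR t3 = 0 XOR 1 = 1
t5 = t3 XOR t4 = 1 XOR 1 = 0
t6 = t5 XOR D = 0 XOR 0 = 0
t7 = t6 XOR C = 0 XOR 1 = 1
t8 = t7 AND t1 = 1 AND 1 = 1
So t8 = 1 as required.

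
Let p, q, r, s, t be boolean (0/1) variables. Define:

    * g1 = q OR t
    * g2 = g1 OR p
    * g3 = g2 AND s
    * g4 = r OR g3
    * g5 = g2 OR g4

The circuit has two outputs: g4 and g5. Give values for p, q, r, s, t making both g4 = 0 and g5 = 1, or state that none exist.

p=1, q=1, r=0, s=0, t=0

Check with p=1, q=1, r=0, s=0, t=0:
g1 = q OR t = 1 OR 0 = 1
g2 = g1 OR p = 1 OR 1 = 1
g3 = g2 AND s = 1 AND 0 = 0
g4 = r OR g3 = 0 OR 0 = 0
g5 = g2 OR g4 = 1 OR 0 = 1
So g4 = 0 and g5 = 1.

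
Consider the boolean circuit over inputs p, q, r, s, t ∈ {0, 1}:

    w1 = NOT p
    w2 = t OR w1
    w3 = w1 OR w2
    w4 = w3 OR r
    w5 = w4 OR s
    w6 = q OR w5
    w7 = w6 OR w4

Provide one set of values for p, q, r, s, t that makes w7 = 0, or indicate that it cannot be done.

w7 = w6 OR w4 must be 0, so both w6 = 0 and w4 = 0.
w6 = q OR w5 must be 0, so both q = 0 and w5 = 0.
Check with p=1, q=0, r=0, s=0, t=0:
w1 = NOT p = NOT 1 = 0
w2 = t OR w1 = 0 OR 0 = 0
w3 = w1 OR w2 = 0 OR 0 = 0
w4 = w3 OR r = 0 OR 0 = 0
w5 = w4 OR s = 0 OR 0 = 0
w6 = q OR w5 = 0 OR 0 = 0
w7 = w6 OR w4 = 0 OR 0 = 0
So w7 = 0 as required.

p=1, q=0, r=0, s=0, t=0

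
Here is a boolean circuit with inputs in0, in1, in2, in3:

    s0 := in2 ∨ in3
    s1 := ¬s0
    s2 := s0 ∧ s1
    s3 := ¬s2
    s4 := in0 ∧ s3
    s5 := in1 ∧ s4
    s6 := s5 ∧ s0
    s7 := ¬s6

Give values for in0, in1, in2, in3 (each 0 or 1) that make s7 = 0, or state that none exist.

in0=1, in1=1, in2=1, in3=0

s7 = ¬s6 must be 0, so s6 = 1.
Check with in0=1, in1=1, in2=1, in3=0:
s0 = in2 ∨ in3 = 1 ∨ 0 = 1
s1 = ¬s0 = ¬1 = 0
s2 = s0 ∧ s1 = 1 ∧ 0 = 0
s3 = ¬s2 = ¬0 = 1
s4 = in0 ∧ s3 = 1 ∧ 1 = 1
s5 = in1 ∧ s4 = 1 ∧ 1 = 1
s6 = s5 ∧ s0 = 1 ∧ 1 = 1
s7 = ¬s6 = ¬1 = 0
So s7 = 0 as required.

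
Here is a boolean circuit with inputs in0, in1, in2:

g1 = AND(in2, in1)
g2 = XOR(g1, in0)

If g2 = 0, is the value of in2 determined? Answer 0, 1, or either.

either

Both values of in2 occur among assignments with g2 = 0:
  in2=0: in0=0, in1=0, in2=0
  in2=1: in0=0, in1=0, in2=1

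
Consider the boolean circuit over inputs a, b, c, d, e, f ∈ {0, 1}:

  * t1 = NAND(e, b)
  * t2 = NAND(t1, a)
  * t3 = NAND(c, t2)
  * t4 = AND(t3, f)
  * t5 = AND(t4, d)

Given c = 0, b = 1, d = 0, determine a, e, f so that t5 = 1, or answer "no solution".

no solution exists

With c = 0, b = 1, d = 0 fixed, none of the 8 settings of a, e, f give t5 = 1.
For example, with a=0, e=1, f=0:
t1 = NAND(e, b) = NAND(1, 1) = 0
t2 = NAND(t1, a) = NAND(0, 0) = 1
t3 = NAND(c, t2) = NAND(0, 1) = 1
t4 = AND(t3, f) = AND(1, 0) = 0
t5 = AND(t4, d) = AND(0, 0) = 0
giving t5 = 0 ≠ 1.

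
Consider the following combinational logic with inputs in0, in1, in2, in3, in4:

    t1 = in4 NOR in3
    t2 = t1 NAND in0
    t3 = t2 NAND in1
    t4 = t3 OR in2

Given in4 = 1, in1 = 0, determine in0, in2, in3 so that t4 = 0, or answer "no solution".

With in4 = 1, in1 = 0 fixed, none of the 8 settings of in0, in2, in3 give t4 = 0.
For example, with in0=0, in2=0, in3=1:
t1 = in4 NOR in3 = 1 NOR 1 = 0
t2 = t1 NAND in0 = 0 NAND 0 = 1
t3 = t2 NAND in1 = 1 NAND 0 = 1
t4 = t3 OR in2 = 1 OR 0 = 1
giving t4 = 1 ≠ 0.

no solution exists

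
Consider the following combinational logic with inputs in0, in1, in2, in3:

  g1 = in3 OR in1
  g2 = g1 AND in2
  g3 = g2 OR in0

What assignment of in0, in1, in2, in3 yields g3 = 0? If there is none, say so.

g3 = g2 OR in0 must be 0, so both g2 = 0 and in0 = 0.
g2 = g1 AND in2 must be 0, so at least one of g1, in2 is 0.
Check with in0=0 in1=0 in2=0 in3=1:
g1 = in3 OR in1 = 1 OR 0 = 1
g2 = g1 AND in2 = 1 AND 0 = 0
g3 = g2 OR in0 = 0 OR 0 = 0
So g3 = 0 as required.

in0=0 in1=0 in2=0 in3=1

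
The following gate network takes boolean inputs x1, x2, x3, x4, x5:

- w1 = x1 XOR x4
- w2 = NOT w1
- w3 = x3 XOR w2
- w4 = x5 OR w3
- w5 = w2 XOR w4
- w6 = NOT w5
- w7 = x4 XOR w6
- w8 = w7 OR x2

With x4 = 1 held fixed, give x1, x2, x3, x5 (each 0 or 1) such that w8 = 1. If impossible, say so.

w8 = w7 OR x2 must be 1, so at least one of w7, x2 is 1.
Check with x4 = 1 and x1=0, x2=0, x3=1, x5=0:
w1 = x1 XOR x4 = 0 XOR 1 = 1
w2 = NOT w1 = NOT 1 = 0
w3 = x3 XOR w2 = 1 XOR 0 = 1
w4 = x5 OR w3 = 0 OR 1 = 1
w5 = w2 XOR w4 = 0 XOR 1 = 1
w6 = NOT w5 = NOT 1 = 0
w7 = x4 XOR w6 = 1 XOR 0 = 1
w8 = w7 OR x2 = 1 OR 0 = 1
So w8 = 1.

x1=0, x2=0, x3=1, x5=0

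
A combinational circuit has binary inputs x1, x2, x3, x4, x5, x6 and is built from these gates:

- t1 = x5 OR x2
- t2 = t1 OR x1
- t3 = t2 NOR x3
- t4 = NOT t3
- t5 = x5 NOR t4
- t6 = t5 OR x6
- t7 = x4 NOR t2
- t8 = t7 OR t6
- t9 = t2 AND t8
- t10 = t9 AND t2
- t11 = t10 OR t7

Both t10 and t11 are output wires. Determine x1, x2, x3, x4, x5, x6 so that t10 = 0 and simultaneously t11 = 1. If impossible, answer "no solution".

Check with x1=0, x2=0, x3=0, x4=0, x5=0, x6=0:
t1 = x5 OR x2 = 0 OR 0 = 0
t2 = t1 OR x1 = 0 OR 0 = 0
t3 = t2 NOR x3 = 0 NOR 0 = 1
t4 = NOT t3 = NOT 1 = 0
t5 = x5 NOR t4 = 0 NOR 0 = 1
t6 = t5 OR x6 = 1 OR 0 = 1
t7 = x4 NOR t2 = 0 NOR 0 = 1
t8 = t7 OR t6 = 1 OR 1 = 1
t9 = t2 AND t8 = 0 AND 1 = 0
t10 = t9 AND t2 = 0 AND 0 = 0
t11 = t10 OR t7 = 0 OR 1 = 1
So t10 = 0 and t11 = 1.

x1=0, x2=0, x3=0, x4=0, x5=0, x6=0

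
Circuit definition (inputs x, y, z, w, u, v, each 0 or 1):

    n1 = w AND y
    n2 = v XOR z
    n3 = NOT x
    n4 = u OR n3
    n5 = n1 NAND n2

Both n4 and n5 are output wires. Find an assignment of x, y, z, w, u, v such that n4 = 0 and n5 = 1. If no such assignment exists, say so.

Check with x=1 y=1 z=0 w=1 u=0 v=0:
n1 = w AND y = 1 AND 1 = 1
n2 = v XOR z = 0 XOR 0 = 0
n3 = NOT x = NOT 1 = 0
n4 = u OR n3 = 0 OR 0 = 0
n5 = n1 NAND n2 = 1 NAND 0 = 1
So n4 = 0 and n5 = 1.

x=1 y=1 z=0 w=1 u=0 v=0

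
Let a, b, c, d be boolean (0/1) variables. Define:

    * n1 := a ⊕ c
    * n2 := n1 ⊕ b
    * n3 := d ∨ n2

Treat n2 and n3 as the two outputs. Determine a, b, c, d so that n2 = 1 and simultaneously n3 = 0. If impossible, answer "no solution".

no solution exists

Across all 16 input combinations, none give both n2 = 1 and n3 = 0.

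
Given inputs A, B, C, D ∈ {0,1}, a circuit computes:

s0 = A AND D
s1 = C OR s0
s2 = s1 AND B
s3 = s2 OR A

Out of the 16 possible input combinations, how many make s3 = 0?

6

s3 = s2 OR A must be 0, so both s2 = 0 and A = 0.
s2 = s1 AND B must be 0, so at least one of s1, B is 0.
Enumerating the 16 input combinations, 6 give s3 = 0 and 10 give s3 = 1.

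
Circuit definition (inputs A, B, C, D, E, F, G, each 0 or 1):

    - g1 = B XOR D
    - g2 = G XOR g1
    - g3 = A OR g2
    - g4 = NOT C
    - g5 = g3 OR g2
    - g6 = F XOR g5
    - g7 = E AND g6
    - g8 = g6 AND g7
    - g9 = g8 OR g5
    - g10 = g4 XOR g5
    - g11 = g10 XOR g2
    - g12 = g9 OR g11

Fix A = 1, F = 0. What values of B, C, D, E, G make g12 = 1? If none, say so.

B=0 C=0 D=0 E=0 G=1

Check with A = 1, F = 0 and B=0, C=0, D=0, E=0, G=1:
g1 = B XOR D = 0 XOR 0 = 0
g2 = G XOR g1 = 1 XOR 0 = 1
g3 = A OR g2 = 1 OR 1 = 1
g4 = NOT C = NOT 0 = 1
g5 = g3 OR g2 = 1 OR 1 = 1
g6 = F XOR g5 = 0 XOR 1 = 1
g7 = E AND g6 = 0 AND 1 = 0
g8 = g6 AND g7 = 1 AND 0 = 0
g9 = g8 OR g5 = 0 OR 1 = 1
g10 = g4 XOR g5 = 1 XOR 1 = 0
g11 = g10 XOR g2 = 0 XOR 1 = 1
g12 = g9 OR g11 = 1 OR 1 = 1
So g12 = 1.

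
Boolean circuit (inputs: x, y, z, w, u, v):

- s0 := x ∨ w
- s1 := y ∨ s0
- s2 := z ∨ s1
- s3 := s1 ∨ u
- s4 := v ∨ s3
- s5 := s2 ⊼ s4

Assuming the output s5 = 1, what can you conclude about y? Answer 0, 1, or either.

0

s5 = s2 ⊼ s4 must be 1, so at least one of s2, s4 is 0.
Every assignment with s5 = 1 has y = 0; there are 5 such assignment(s).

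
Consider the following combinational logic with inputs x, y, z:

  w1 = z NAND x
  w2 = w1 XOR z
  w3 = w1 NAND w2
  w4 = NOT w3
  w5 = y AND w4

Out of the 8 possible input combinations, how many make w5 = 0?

w5 = y AND w4 must be 0, so at least one of y, w4 is 0.
Enumerating the 8 input combinations, 6 give w5 = 0 and 2 give w5 = 1.

6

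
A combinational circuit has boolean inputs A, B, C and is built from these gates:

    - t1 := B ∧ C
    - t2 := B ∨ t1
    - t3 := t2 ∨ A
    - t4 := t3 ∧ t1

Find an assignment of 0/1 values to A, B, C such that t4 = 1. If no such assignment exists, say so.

A=0 B=1 C=1

t4 = t3 ∧ t1 must be 1, so both t3 = 1 and t1 = 1.
t3 = t2 ∨ A must be 1, so at least one of t2, A is 1.
t1 = B ∧ C must be 1, so both B = 1 and C = 1.
Check with A=0 B=1 C=1:
t1 = B ∧ C = 1 ∧ 1 = 1
t2 = B ∨ t1 = 1 ∨ 1 = 1
t3 = t2 ∨ A = 1 ∨ 0 = 1
t4 = t3 ∧ t1 = 1 ∧ 1 = 1
So t4 = 1 as required.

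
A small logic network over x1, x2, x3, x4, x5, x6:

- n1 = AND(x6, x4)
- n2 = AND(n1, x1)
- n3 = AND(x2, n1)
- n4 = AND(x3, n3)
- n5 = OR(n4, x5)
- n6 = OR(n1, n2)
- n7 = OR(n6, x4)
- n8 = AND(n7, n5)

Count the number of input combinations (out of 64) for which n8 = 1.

18

n8 = AND(n7, n5) must be 1, so both n7 = 1 and n5 = 1.
n7 = OR(n6, x4) must be 1, so at least one of n6, x4 is 1.
n5 = OR(n4, x5) must be 1, so at least one of n4, x5 is 1.
Enumerating the 64 input combinations, 18 give n8 = 1 and 46 give n8 = 0.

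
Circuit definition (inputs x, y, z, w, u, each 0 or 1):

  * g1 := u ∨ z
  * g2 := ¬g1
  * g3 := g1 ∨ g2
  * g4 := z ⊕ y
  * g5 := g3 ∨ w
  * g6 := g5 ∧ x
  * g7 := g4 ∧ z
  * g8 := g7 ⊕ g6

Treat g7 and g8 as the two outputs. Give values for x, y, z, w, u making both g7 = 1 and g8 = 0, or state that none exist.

Check with x=1, y=0, z=1, w=1, u=1:
g1 = u ∨ z = 1 ∨ 1 = 1
g2 = ¬g1 = ¬1 = 0
g3 = g1 ∨ g2 = 1 ∨ 0 = 1
g4 = z ⊕ y = 1 ⊕ 0 = 1
g5 = g3 ∨ w = 1 ∨ 1 = 1
g6 = g5 ∧ x = 1 ∧ 1 = 1
g7 = g4 ∧ z = 1 ∧ 1 = 1
g8 = g7 ⊕ g6 = 1 ⊕ 1 = 0
So g7 = 1 and g8 = 0.

x=1, y=0, z=1, w=1, u=1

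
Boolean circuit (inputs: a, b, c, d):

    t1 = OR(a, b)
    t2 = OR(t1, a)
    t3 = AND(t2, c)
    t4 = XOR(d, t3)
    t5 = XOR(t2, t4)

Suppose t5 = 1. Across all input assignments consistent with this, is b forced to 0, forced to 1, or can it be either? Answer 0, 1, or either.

Both values of b occur among assignments with t5 = 1:
  b=0: a=0, b=0, c=0, d=1
  b=1: a=0, b=1, c=0, d=0

either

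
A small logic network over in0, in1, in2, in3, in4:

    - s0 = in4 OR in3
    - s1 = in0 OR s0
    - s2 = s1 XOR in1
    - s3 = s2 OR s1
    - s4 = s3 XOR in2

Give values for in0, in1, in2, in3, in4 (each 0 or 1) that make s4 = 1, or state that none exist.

Check with in0=0 in1=0 in2=0 in3=1 in4=1:
s0 = in4 OR in3 = 1 OR 1 = 1
s1 = in0 OR s0 = 0 OR 1 = 1
s2 = s1 XOR in1 = 1 XOR 0 = 1
s3 = s2 OR s1 = 1 OR 1 = 1
s4 = s3 XOR in2 = 1 XOR 0 = 1
So s4 = 1 as required.

in0=0 in1=0 in2=0 in3=1 in4=1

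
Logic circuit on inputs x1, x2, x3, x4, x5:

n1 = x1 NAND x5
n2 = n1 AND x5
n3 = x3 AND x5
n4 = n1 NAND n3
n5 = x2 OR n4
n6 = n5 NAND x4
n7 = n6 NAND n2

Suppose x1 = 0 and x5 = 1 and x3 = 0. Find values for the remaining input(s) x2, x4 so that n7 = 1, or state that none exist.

Check with x1 = 0 and x5 = 1 and x3 = 0 and x2=1, x4=1:
n1 = x1 NAND x5 = 0 NAND 1 = 1
n2 = n1 AND x5 = 1 AND 1 = 1
n3 = x3 AND x5 = 0 AND 1 = 0
n4 = n1 NAND n3 = 1 NAND 0 = 1
n5 = x2 OR n4 = 1 OR 1 = 1
n6 = n5 NAND x4 = 1 NAND 1 = 0
n7 = n6 NAND n2 = 0 NAND 1 = 1
So n7 = 1.

x2=1, x4=1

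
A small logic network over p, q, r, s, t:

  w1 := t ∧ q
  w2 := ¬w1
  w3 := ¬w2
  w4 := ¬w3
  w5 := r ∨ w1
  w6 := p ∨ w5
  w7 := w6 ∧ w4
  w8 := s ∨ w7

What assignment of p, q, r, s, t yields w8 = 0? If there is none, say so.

p=0 q=1 r=0 s=0 t=1

Check with p=0 q=1 r=0 s=0 t=1:
w1 = t ∧ q = 1 ∧ 1 = 1
w2 = ¬w1 = ¬1 = 0
w3 = ¬w2 = ¬0 = 1
w4 = ¬w3 = ¬1 = 0
w5 = r ∨ w1 = 0 ∨ 1 = 1
w6 = p ∨ w5 = 0 ∨ 1 = 1
w7 = w6 ∧ w4 = 1 ∧ 0 = 0
w8 = s ∨ w7 = 0 ∨ 0 = 0
So w8 = 0 as required.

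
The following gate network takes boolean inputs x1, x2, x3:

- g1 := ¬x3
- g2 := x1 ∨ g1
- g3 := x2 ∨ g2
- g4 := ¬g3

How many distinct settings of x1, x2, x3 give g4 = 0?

7

g4 = ¬g3 must be 0, so g3 = 1.
Enumerating the 8 input combinations, 7 give g4 = 0 and 1 give g4 = 1.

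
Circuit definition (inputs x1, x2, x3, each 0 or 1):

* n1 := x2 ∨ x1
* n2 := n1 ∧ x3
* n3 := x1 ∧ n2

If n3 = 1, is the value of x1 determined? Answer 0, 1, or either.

n3 = x1 ∧ n2 must be 1, so both x1 = 1 and n2 = 1.
Every assignment with n3 = 1 has x1 = 1; there are 2 such assignment(s).
  x1=1, x2=0, x3=1
  x1=1, x2=1, x3=1

1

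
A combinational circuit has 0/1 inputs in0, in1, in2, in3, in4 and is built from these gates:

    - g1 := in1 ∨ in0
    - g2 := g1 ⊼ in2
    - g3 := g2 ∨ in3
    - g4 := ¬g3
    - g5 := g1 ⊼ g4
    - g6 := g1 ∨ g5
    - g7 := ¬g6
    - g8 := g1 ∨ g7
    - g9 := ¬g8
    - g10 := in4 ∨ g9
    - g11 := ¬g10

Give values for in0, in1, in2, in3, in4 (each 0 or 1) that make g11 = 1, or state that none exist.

in0=1 in1=0 in2=1 in3=0 in4=0

g11 = ¬g10 must be 1, so g10 = 0.
g10 = in4 ∨ g9 must be 0, so both in4 = 0 and g9 = 0.
Check with in0=1 in1=0 in2=1 in3=0 in4=0:
g1 = in1 ∨ in0 = 0 ∨ 1 = 1
g2 = g1 ⊼ in2 = 1 ⊼ 1 = 0
g3 = g2 ∨ in3 = 0 ∨ 0 = 0
g4 = ¬g3 = ¬0 = 1
g5 = g1 ⊼ g4 = 1 ⊼ 1 = 0
g6 = g1 ∨ g5 = 1 ∨ 0 = 1
g7 = ¬g6 = ¬1 = 0
g8 = g1 ∨ g7 = 1 ∨ 0 = 1
g9 = ¬g8 = ¬1 = 0
g10 = in4 ∨ g9 = 0 ∨ 0 = 0
g11 = ¬g10 = ¬0 = 1
So g11 = 1 as required.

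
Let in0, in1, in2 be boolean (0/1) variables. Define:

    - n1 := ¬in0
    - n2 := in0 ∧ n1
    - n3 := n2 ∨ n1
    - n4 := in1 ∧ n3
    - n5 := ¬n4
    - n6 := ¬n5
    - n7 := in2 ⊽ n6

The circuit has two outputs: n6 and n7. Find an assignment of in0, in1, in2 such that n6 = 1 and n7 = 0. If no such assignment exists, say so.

Check with in0=0 in1=1 in2=0:
n1 = ¬in0 = ¬0 = 1
n2 = in0 ∧ n1 = 0 ∧ 1 = 0
n3 = n2 ∨ n1 = 0 ∨ 1 = 1
n4 = in1 ∧ n3 = 1 ∧ 1 = 1
n5 = ¬n4 = ¬1 = 0
n6 = ¬n5 = ¬0 = 1
n7 = in2 ⊽ n6 = 0 ⊽ 1 = 0
So n6 = 1 and n7 = 0.

in0=0 in1=1 in2=0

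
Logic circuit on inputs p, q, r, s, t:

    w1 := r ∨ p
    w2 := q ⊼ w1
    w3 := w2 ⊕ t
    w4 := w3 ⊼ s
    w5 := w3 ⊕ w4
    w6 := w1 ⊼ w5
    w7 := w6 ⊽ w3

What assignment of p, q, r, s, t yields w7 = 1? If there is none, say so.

w7 = w6 ⊽ w3 must be 1, so both w6 = 0 and w3 = 0.
w6 = w1 ⊼ w5 must be 0, so both w1 = 1 and w5 = 1.
Check with p=0 q=0 r=1 s=0 t=1:
w1 = r ∨ p = 1 ∨ 0 = 1
w2 = q ⊼ w1 = 0 ⊼ 1 = 1
w3 = w2 ⊕ t = 1 ⊕ 1 = 0
w4 = w3 ⊼ s = 0 ⊼ 0 = 1
w5 = w3 ⊕ w4 = 0 ⊕ 1 = 1
w6 = w1 ⊼ w5 = 1 ⊼ 1 = 0
w7 = w6 ⊽ w3 = 0 ⊽ 0 = 1
So w7 = 1 as required.

p=0 q=0 r=1 s=0 t=1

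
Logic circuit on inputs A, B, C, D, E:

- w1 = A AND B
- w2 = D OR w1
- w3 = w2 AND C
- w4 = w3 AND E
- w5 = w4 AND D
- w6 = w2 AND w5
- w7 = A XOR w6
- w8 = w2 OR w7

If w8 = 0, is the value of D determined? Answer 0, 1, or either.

0

w8 = w2 OR w7 must be 0, so both w2 = 0 and w7 = 0.
Every assignment with w8 = 0 has D = 0; there are 8 such assignment(s).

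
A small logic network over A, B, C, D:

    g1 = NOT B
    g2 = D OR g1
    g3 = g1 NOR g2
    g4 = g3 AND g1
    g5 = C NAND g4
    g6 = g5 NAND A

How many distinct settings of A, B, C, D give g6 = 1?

8

g6 = g5 NAND A must be 1, so at least one of g5, A is 0.
Enumerating the 16 input combinations, 8 give g6 = 1 and 8 give g6 = 0.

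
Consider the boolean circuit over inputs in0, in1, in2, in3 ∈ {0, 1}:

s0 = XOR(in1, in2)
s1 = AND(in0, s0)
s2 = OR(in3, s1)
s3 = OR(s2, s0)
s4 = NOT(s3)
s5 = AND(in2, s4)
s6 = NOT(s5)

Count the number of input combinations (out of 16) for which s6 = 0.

s6 = NOT(s5) must be 0, so s5 = 1.
s5 = AND(in2, s4) must be 1, so both in2 = 1 and s4 = 1.
Satisfying assignments:
  in0=0, in1=1, in2=1, in3=0
  in0=1, in1=1, in2=1, in3=0

2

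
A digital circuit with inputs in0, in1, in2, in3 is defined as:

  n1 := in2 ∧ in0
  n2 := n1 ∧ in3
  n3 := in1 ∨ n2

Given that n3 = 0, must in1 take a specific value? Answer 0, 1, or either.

n3 = in1 ∨ n2 must be 0, so both in1 = 0 and n2 = 0.
n2 = n1 ∧ in3 must be 0, so at least one of n1, in3 is 0.
Every assignment with n3 = 0 has in1 = 0; there are 7 such assignment(s).

0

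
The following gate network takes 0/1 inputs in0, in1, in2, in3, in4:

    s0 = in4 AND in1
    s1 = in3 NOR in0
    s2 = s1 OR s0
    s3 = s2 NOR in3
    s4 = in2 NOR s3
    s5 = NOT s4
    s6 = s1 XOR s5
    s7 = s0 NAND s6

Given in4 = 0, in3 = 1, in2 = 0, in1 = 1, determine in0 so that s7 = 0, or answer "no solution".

With in4 = 0, in3 = 1, in2 = 0, in1 = 1 fixed, none of the 2 settings of in0 give s7 = 0.
For example, with in0=0:
s0 = in4 AND in1 = 0 AND 1 = 0
s1 = in3 NOR in0 = 1 NOR 0 = 0
s2 = s1 OR s0 = 0 OR 0 = 0
s3 = s2 NOR in3 = 0 NOR 1 = 0
s4 = in2 NOR s3 = 0 NOR 0 = 1
s5 = NOT s4 = NOT 1 = 0
s6 = s1 XOR s5 = 0 XOR 0 = 0
s7 = s0 NAND s6 = 0 NAND 0 = 1
giving s7 = 1 ≠ 0.

no solution exists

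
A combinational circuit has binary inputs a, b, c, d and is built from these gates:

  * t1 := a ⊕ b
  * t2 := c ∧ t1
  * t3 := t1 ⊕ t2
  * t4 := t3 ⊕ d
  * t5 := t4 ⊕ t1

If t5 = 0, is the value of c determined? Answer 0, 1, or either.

Both values of c occur among assignments with t5 = 0:
  c=0: a=0, b=0, c=0, d=0
  c=1: a=0, b=0, c=1, d=0

either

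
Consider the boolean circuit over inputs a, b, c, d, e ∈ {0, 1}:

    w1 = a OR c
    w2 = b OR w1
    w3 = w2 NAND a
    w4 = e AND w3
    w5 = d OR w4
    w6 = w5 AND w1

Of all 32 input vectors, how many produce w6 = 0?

w6 = w5 AND w1 must be 0, so at least one of w5, w1 is 0.
Enumerating the 32 input combinations, 18 give w6 = 0 and 14 give w6 = 1.

18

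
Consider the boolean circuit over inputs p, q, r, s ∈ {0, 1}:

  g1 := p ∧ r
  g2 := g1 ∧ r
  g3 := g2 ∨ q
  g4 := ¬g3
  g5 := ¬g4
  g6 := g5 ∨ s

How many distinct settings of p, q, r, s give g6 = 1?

g6 = g5 ∨ s must be 1, so at least one of g5, s is 1.
Enumerating the 16 input combinations, 13 give g6 = 1 and 3 give g6 = 0.

13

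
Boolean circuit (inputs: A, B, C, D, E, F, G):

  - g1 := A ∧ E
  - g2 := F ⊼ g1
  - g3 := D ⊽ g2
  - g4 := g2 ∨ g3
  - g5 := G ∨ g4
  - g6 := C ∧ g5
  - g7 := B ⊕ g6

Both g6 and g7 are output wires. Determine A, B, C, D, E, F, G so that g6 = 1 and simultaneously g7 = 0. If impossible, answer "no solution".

A=0 B=1 C=1 D=0 E=1 F=0 G=0

Check with A=0 B=1 C=1 D=0 E=1 F=0 G=0:
g1 = A ∧ E = 0 ∧ 1 = 0
g2 = F ⊼ g1 = 0 ⊼ 0 = 1
g3 = D ⊽ g2 = 0 ⊽ 1 = 0
g4 = g2 ∨ g3 = 1 ∨ 0 = 1
g5 = G ∨ g4 = 0 ∨ 1 = 1
g6 = C ∧ g5 = 1 ∧ 1 = 1
g7 = B ⊕ g6 = 1 ⊕ 1 = 0
So g6 = 1 and g7 = 0.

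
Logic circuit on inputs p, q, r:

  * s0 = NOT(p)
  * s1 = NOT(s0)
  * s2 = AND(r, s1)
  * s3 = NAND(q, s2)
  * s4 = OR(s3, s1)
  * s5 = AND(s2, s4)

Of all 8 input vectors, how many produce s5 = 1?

s5 = AND(s2, s4) must be 1, so both s2 = 1 and s4 = 1.
Satisfying assignments:
  p=1, q=0, r=1
  p=1, q=1, r=1

2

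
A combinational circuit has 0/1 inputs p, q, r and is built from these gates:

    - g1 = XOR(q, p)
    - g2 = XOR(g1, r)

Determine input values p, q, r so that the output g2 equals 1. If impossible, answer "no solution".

p=0, q=1, r=0

Check with p=0, q=1, r=0:
g1 = XOR(q, p) = XOR(1, 0) = 1
g2 = XOR(g1, r) = XOR(1, 0) = 1
So g2 = 1 as required.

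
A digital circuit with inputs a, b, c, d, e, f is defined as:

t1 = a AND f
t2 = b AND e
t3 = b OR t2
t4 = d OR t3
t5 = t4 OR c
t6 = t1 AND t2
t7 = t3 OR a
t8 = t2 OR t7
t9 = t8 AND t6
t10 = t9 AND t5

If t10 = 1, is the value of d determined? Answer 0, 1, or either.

either

Both values of d occur among assignments with t10 = 1:
  d=0: a=1, b=1, c=0, d=0, e=1, f=1
  d=1: a=1, b=1, c=0, d=1, e=1, f=1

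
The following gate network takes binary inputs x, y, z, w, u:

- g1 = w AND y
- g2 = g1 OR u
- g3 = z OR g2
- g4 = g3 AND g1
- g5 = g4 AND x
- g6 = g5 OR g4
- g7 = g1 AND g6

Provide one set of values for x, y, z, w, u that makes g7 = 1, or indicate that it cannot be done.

Check with x=1, y=1, z=0, w=1, u=1:
g1 = w AND y = 1 AND 1 = 1
g2 = g1 OR u = 1 OR 1 = 1
g3 = z OR g2 = 0 OR 1 = 1
g4 = g3 AND g1 = 1 AND 1 = 1
g5 = g4 AND x = 1 AND 1 = 1
g6 = g5 OR g4 = 1 OR 1 = 1
g7 = g1 AND g6 = 1 AND 1 = 1
So g7 = 1 as required.

x=1, y=1, z=0, w=1, u=1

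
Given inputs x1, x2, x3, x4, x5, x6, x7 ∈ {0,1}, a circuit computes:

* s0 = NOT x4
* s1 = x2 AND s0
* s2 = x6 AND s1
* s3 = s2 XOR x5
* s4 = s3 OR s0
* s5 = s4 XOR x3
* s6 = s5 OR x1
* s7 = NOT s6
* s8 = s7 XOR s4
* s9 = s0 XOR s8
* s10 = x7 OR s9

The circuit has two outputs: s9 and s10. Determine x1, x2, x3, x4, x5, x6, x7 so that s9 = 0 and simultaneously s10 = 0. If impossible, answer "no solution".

Check with x1=0 x2=0 x3=1 x4=1 x5=1 x6=1 x7=0:
s0 = NOT x4 = NOT 1 = 0
s1 = x2 AND s0 = 0 AND 0 = 0
s2 = x6 AND s1 = 1 AND 0 = 0
s3 = s2 XOR x5 = 0 XOR 1 = 1
s4 = s3 OR s0 = 1 OR 0 = 1
s5 = s4 XOR x3 = 1 XOR 1 = 0
s6 = s5 OR x1 = 0 OR 0 = 0
s7 = NOT s6 = NOT 0 = 1
s8 = s7 XOR s4 = 1 XOR 1 = 0
s9 = s0 XOR s8 = 0 XOR 0 = 0
s10 = x7 OR s9 = 0 OR 0 = 0
So s9 = 0 and s10 = 0.

x1=0 x2=0 x3=1 x4=1 x5=1 x6=1 x7=0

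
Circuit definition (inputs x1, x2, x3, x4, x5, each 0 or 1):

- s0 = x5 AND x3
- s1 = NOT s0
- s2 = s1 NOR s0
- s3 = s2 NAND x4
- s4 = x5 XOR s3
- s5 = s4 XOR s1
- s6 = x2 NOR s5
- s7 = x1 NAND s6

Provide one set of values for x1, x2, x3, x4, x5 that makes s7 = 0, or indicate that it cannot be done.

s7 = x1 NAND s6 must be 0, so both x1 = 1 and s6 = 1.
s6 = x2 NOR s5 must be 1, so both x2 = 0 and s5 = 0.
Check with x1=1, x2=0, x3=1, x4=0, x5=1:
s0 = x5 AND x3 = 1 AND 1 = 1
s1 = NOT s0 = NOT 1 = 0
s2 = s1 NOR s0 = 0 NOR 1 = 0
s3 = s2 NAND x4 = 0 NAND 0 = 1
s4 = x5 XOR s3 = 1 XOR 1 = 0
s5 = s4 XOR s1 = 0 XOR 0 = 0
s6 = x2 NOR s5 = 0 NOR 0 = 1
s7 = x1 NAND s6 = 1 NAND 1 = 0
So s7 = 0 as required.

x1=1, x2=0, x3=1, x4=0, x5=1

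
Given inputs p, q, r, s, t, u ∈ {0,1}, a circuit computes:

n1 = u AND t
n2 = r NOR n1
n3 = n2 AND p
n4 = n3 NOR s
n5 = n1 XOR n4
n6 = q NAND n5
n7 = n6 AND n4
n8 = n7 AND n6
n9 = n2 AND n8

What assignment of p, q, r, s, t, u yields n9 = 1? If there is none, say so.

p=0, q=0, r=0, s=0, t=0, u=1

Check with p=0, q=0, r=0, s=0, t=0, u=1:
n1 = u AND t = 1 AND 0 = 0
n2 = r NOR n1 = 0 NOR 0 = 1
n3 = n2 AND p = 1 AND 0 = 0
n4 = n3 NOR s = 0 NOR 0 = 1
n5 = n1 XOR n4 = 0 XOR 1 = 1
n6 = q NAND n5 = 0 NAND 1 = 1
n7 = n6 AND n4 = 1 AND 1 = 1
n8 = n7 AND n6 = 1 AND 1 = 1
n9 = n2 AND n8 = 1 AND 1 = 1
So n9 = 1 as required.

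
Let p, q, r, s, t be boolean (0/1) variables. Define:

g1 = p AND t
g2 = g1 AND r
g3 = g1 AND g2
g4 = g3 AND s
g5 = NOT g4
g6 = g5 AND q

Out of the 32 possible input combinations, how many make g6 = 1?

15

g6 = g5 AND q must be 1, so both g5 = 1 and q = 1.
g5 = NOT g4 must be 1, so g4 = 0.
Enumerating the 32 input combinations, 15 give g6 = 1 and 17 give g6 = 0.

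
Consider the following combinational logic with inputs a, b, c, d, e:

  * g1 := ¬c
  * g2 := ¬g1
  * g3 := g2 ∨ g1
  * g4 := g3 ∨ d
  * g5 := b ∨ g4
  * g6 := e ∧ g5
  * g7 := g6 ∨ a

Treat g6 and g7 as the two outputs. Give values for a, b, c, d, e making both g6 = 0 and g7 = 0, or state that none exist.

Check with a=0 b=0 c=1 d=0 e=0:
g1 = ¬c = ¬1 = 0
g2 = ¬g1 = ¬0 = 1
g3 = g2 ∨ g1 = 1 ∨ 0 = 1
g4 = g3 ∨ d = 1 ∨ 0 = 1
g5 = b ∨ g4 = 0 ∨ 1 = 1
g6 = e ∧ g5 = 0 ∧ 1 = 0
g7 = g6 ∨ a = 0 ∨ 0 = 0
So g6 = 0 and g7 = 0.

a=0 b=0 c=1 d=0 e=0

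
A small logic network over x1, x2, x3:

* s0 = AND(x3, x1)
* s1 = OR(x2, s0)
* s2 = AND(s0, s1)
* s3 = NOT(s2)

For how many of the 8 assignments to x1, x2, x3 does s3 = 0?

s3 = NOT(s2) must be 0, so s2 = 1.
s2 = AND(s0, s1) must be 1, so both s0 = 1 and s1 = 1.
Satisfying assignments:
  x1=1, x2=0, x3=1
  x1=1, x2=1, x3=1

2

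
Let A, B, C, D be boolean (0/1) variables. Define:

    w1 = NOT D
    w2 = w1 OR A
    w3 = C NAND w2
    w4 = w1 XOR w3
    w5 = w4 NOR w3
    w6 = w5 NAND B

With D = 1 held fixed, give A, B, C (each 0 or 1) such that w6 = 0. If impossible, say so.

A=1, B=1, C=1

Check with D = 1 and A=1, B=1, C=1:
w1 = NOT D = NOT 1 = 0
w2 = w1 OR A = 0 OR 1 = 1
w3 = C NAND w2 = 1 NAND 1 = 0
w4 = w1 XOR w3 = 0 XOR 0 = 0
w5 = w4 NOR w3 = 0 NOR 0 = 1
w6 = w5 NAND B = 1 NAND 1 = 0
So w6 = 0.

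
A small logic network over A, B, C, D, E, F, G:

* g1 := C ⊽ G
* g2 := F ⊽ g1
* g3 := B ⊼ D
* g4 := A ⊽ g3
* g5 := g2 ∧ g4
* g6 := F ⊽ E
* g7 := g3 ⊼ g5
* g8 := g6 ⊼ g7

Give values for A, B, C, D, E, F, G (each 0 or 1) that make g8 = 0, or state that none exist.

g8 = g6 ⊼ g7 must be 0, so both g6 = 1 and g7 = 1.
g6 = F ⊽ E must be 1, so both F = 0 and E = 0.
g7 = g3 ⊼ g5 must be 1, so at least one of g3, g5 is 0.
Check with A=0 B=1 C=1 D=0 E=0 F=0 G=0:
g1 = C ⊽ G = 1 ⊽ 0 = 0
g2 = F ⊽ g1 = 0 ⊽ 0 = 1
g3 = B ⊼ D = 1 ⊼ 0 = 1
g4 = A ⊽ g3 = 0 ⊽ 1 = 0
g5 = g2 ∧ g4 = 1 ∧ 0 = 0
g6 = F ⊽ E = 0 ⊽ 0 = 1
g7 = g3 ⊼ g5 = 1 ⊼ 0 = 1
g8 = g6 ⊼ g7 = 1 ⊼ 1 = 0
So g8 = 0 as required.

A=0 B=1 C=1 D=0 E=0 F=0 G=0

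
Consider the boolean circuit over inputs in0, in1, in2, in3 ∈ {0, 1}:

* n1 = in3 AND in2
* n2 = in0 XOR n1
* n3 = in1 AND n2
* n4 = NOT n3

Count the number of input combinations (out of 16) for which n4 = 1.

n4 = NOT n3 must be 1, so n3 = 0.
n3 = in1 AND n2 must be 0, so at least one of in1, n2 is 0.
Enumerating the 16 input combinations, 12 give n4 = 1 and 4 give n4 = 0.

12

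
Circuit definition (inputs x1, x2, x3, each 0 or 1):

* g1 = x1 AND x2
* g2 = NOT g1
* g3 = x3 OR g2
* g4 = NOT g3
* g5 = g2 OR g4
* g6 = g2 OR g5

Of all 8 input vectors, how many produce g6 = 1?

g6 = g2 OR g5 must be 1, so at least one of g2, g5 is 1.
Enumerating the 8 input combinations, 7 give g6 = 1 and 1 give g6 = 0.

7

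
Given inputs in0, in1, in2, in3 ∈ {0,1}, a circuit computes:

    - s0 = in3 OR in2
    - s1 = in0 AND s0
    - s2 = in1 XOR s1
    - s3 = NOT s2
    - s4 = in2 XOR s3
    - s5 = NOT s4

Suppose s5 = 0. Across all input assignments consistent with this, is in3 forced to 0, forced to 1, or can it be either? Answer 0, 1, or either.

either

Both values of in3 occur among assignments with s5 = 0:
  in3=0: in0=0, in1=0, in2=0, in3=0
  in3=1: in0=0, in1=0, in2=0, in3=1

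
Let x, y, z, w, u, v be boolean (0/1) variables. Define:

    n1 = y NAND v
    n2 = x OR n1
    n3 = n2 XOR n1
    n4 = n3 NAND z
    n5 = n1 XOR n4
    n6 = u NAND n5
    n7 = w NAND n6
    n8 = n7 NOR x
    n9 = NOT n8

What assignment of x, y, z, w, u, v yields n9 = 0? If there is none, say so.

x=0 y=0 z=0 w=1 u=1 v=0

n9 = NOT n8 must be 0, so n8 = 1.
n8 = n7 NOR x must be 1, so both n7 = 0 and x = 0.
Check with x=0 y=0 z=0 w=1 u=1 v=0:
n1 = y NAND v = 0 NAND 0 = 1
n2 = x OR n1 = 0 OR 1 = 1
n3 = n2 XOR n1 = 1 XOR 1 = 0
n4 = n3 NAND z = 0 NAND 0 = 1
n5 = n1 XOR n4 = 1 XOR 1 = 0
n6 = u NAND n5 = 1 NAND 0 = 1
n7 = w NAND n6 = 1 NAND 1 = 0
n8 = n7 NOR x = 0 NOR 0 = 1
n9 = NOT n8 = NOT 1 = 0
So n9 = 0 as required.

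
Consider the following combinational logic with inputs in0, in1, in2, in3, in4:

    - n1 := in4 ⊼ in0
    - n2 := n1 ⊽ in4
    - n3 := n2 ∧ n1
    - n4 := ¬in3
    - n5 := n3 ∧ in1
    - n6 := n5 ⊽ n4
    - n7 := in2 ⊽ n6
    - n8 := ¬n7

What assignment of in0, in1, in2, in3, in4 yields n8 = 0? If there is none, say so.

n8 = ¬n7 must be 0, so n7 = 1.
n7 = in2 ⊽ n6 must be 1, so both in2 = 0 and n6 = 0.
Check with in0=0 in1=1 in2=0 in3=0 in4=1:
n1 = in4 ⊼ in0 = 1 ⊼ 0 = 1
n2 = n1 ⊽ in4 = 1 ⊽ 1 = 0
n3 = n2 ∧ n1 = 0 ∧ 1 = 0
n4 = ¬in3 = ¬0 = 1
n5 = n3 ∧ in1 = 0 ∧ 1 = 0
n6 = n5 ⊽ n4 = 0 ⊽ 1 = 0
n7 = in2 ⊽ n6 = 0 ⊽ 0 = 1
n8 = ¬n7 = ¬1 = 0
So n8 = 0 as required.

in0=0 in1=1 in2=0 in3=0 in4=1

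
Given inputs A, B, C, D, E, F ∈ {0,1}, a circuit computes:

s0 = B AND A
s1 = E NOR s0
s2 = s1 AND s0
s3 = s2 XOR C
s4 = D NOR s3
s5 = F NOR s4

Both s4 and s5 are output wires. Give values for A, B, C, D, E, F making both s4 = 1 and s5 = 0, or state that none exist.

A=0, B=0, C=0, D=0, E=0, F=0

Check with A=0, B=0, C=0, D=0, E=0, F=0:
s0 = B AND A = 0 AND 0 = 0
s1 = E NOR s0 = 0 NOR 0 = 1
s2 = s1 AND s0 = 1 AND 0 = 0
s3 = s2 XOR C = 0 XOR 0 = 0
s4 = D NOR s3 = 0 NOR 0 = 1
s5 = F NOR s4 = 0 NOR 1 = 0
So s4 = 1 and s5 = 0.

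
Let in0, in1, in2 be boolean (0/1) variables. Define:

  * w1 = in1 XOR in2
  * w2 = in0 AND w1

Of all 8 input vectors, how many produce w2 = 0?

6

w2 = in0 AND w1 must be 0, so at least one of in0, w1 is 0.
Satisfying assignments:
  in0=0, in1=0, in2=0
  in0=0, in1=0, in2=1
  in0=0, in1=1, in2=0
  in0=0, in1=1, in2=1
  in0=1, in1=0, in2=0
  in0=1, in1=1, in2=1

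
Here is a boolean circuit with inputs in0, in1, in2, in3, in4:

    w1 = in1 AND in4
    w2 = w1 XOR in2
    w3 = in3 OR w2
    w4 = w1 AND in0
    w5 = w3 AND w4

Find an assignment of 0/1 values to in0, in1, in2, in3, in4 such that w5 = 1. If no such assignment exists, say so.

in0=1, in1=1, in2=0, in3=1, in4=1

w5 = w3 AND w4 must be 1, so both w3 = 1 and w4 = 1.
Check with in0=1, in1=1, in2=0, in3=1, in4=1:
w1 = in1 AND in4 = 1 AND 1 = 1
w2 = w1 XOR in2 = 1 XOR 0 = 1
w3 = in3 OR w2 = 1 OR 1 = 1
w4 = w1 AND in0 = 1 AND 1 = 1
w5 = w3 AND w4 = 1 AND 1 = 1
So w5 = 1 as required.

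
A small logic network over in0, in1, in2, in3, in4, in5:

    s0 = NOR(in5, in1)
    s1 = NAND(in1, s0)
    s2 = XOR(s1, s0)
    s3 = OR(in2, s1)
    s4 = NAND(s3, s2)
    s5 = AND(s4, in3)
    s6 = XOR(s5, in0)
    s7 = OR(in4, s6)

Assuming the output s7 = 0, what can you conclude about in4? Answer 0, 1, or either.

0

s7 = OR(in4, s6) must be 0, so both in4 = 0 and s6 = 0.
s6 = XOR(s5, in0) must be 0, so s5 and in0 are equal.
Every assignment with s7 = 0 has in4 = 0; there are 16 such assignment(s).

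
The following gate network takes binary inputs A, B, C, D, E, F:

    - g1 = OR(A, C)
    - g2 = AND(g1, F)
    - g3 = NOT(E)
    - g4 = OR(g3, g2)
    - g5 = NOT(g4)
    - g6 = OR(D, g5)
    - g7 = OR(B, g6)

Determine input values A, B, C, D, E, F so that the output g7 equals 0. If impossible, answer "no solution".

g7 = OR(B, g6) must be 0, so both B = 0 and g6 = 0.
g6 = OR(D, g5) must be 0, so both D = 0 and g5 = 0.
g5 = NOT(g4) must be 0, so g4 = 1.
Check with A=1, B=0, C=1, D=0, E=1, F=1:
g1 = OR(A, C) = OR(1, 1) = 1
g2 = AND(g1, F) = AND(1, 1) = 1
g3 = NOT(E) = NOT 1 = 0
g4 = OR(g3, g2) = OR(0, 1) = 1
g5 = NOT(g4) = NOT 1 = 0
g6 = OR(D, g5) = OR(0, 0) = 0
g7 = OR(B, g6) = OR(0, 0) = 0
So g7 = 0 as required.

A=1, B=0, C=1, D=0, E=1, F=1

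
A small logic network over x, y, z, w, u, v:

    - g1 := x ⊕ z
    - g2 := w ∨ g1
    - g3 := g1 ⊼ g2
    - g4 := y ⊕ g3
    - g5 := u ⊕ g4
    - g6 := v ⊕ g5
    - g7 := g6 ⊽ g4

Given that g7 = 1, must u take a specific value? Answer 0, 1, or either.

either

Both values of u occur among assignments with g7 = 1:
  u=0: x=0, y=0, z=1, w=0, u=0, v=0
  u=1: x=0, y=0, z=1, w=0, u=1, v=1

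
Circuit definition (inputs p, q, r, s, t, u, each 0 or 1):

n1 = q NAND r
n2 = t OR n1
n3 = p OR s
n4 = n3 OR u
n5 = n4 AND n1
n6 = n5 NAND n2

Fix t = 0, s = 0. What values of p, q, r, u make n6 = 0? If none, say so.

n6 = n5 NAND n2 must be 0, so both n5 = 1 and n2 = 1.
n5 = n4 AND n1 must be 1, so both n4 = 1 and n1 = 1.
Check with t = 0, s = 0 and p=0, q=0, r=0, u=1:
n1 = q NAND r = 0 NAND 0 = 1
n2 = t OR n1 = 0 OR 1 = 1
n3 = p OR s = 0 OR 0 = 0
n4 = n3 OR u = 0 OR 1 = 1
n5 = n4 AND n1 = 1 AND 1 = 1
n6 = n5 NAND n2 = 1 NAND 1 = 0
So n6 = 0.

p=0, q=0, r=0, u=1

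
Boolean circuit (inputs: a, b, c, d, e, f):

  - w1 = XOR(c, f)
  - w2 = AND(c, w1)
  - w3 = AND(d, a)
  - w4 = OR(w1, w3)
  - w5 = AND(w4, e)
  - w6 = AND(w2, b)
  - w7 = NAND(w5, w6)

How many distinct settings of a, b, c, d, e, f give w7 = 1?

w7 = NAND(w5, w6) must be 1, so at least one of w5, w6 is 0.
Enumerating the 64 input combinations, 60 give w7 = 1 and 4 give w7 = 0.

60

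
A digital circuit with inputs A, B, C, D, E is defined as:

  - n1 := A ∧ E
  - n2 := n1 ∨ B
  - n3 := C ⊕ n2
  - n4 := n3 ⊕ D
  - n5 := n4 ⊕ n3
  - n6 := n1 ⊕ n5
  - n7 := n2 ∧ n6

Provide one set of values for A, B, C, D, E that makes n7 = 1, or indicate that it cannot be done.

A=1, B=0, C=1, D=0, E=1

n7 = n2 ∧ n6 must be 1, so both n2 = 1 and n6 = 1.
n2 = n1 ∨ B must be 1, so at least one of n1, B is 1.
Check with A=1, B=0, C=1, D=0, E=1:
n1 = A ∧ E = 1 ∧ 1 = 1
n2 = n1 ∨ B = 1 ∨ 0 = 1
n3 = C ⊕ n2 = 1 ⊕ 1 = 0
n4 = n3 ⊕ D = 0 ⊕ 0 = 0
n5 = n4 ⊕ n3 = 0 ⊕ 0 = 0
n6 = n1 ⊕ n5 = 1 ⊕ 0 = 1
n7 = n2 ∧ n6 = 1 ∧ 1 = 1
So n7 = 1 as required.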